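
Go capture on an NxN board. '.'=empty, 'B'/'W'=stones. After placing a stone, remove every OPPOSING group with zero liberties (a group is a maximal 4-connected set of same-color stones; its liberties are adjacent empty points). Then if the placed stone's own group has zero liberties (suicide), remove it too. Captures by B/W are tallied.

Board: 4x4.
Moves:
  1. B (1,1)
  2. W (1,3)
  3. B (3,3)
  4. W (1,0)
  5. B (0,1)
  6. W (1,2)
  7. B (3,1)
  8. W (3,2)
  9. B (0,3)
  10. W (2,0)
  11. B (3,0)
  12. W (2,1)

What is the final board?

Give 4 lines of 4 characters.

Answer: .B.B
WBWW
WW..
..WB

Derivation:
Move 1: B@(1,1) -> caps B=0 W=0
Move 2: W@(1,3) -> caps B=0 W=0
Move 3: B@(3,3) -> caps B=0 W=0
Move 4: W@(1,0) -> caps B=0 W=0
Move 5: B@(0,1) -> caps B=0 W=0
Move 6: W@(1,2) -> caps B=0 W=0
Move 7: B@(3,1) -> caps B=0 W=0
Move 8: W@(3,2) -> caps B=0 W=0
Move 9: B@(0,3) -> caps B=0 W=0
Move 10: W@(2,0) -> caps B=0 W=0
Move 11: B@(3,0) -> caps B=0 W=0
Move 12: W@(2,1) -> caps B=0 W=2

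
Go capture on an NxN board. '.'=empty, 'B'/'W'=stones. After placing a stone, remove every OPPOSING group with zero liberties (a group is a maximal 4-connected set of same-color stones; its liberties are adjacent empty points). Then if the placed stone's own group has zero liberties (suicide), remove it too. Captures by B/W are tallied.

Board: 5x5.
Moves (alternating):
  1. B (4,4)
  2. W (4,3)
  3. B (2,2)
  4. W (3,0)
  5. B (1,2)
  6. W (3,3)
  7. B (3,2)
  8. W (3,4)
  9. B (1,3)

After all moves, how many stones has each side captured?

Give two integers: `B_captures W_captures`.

Move 1: B@(4,4) -> caps B=0 W=0
Move 2: W@(4,3) -> caps B=0 W=0
Move 3: B@(2,2) -> caps B=0 W=0
Move 4: W@(3,0) -> caps B=0 W=0
Move 5: B@(1,2) -> caps B=0 W=0
Move 6: W@(3,3) -> caps B=0 W=0
Move 7: B@(3,2) -> caps B=0 W=0
Move 8: W@(3,4) -> caps B=0 W=1
Move 9: B@(1,3) -> caps B=0 W=1

Answer: 0 1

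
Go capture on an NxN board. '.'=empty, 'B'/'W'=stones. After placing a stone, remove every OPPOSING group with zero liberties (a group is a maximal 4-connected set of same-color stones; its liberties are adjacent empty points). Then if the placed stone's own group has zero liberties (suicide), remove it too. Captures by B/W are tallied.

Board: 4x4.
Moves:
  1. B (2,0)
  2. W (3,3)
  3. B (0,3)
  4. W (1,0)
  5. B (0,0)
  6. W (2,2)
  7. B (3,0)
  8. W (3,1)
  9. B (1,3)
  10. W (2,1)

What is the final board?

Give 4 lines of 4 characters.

Answer: B..B
W..B
.WW.
.W.W

Derivation:
Move 1: B@(2,0) -> caps B=0 W=0
Move 2: W@(3,3) -> caps B=0 W=0
Move 3: B@(0,3) -> caps B=0 W=0
Move 4: W@(1,0) -> caps B=0 W=0
Move 5: B@(0,0) -> caps B=0 W=0
Move 6: W@(2,2) -> caps B=0 W=0
Move 7: B@(3,0) -> caps B=0 W=0
Move 8: W@(3,1) -> caps B=0 W=0
Move 9: B@(1,3) -> caps B=0 W=0
Move 10: W@(2,1) -> caps B=0 W=2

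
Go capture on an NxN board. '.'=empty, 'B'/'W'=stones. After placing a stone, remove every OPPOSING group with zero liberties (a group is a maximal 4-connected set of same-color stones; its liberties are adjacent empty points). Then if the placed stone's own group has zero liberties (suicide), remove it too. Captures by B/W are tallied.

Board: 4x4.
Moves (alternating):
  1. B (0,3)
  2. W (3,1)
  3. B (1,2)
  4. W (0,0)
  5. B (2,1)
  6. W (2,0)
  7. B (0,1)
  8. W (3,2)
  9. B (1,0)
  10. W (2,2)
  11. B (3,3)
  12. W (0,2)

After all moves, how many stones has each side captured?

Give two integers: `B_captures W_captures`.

Move 1: B@(0,3) -> caps B=0 W=0
Move 2: W@(3,1) -> caps B=0 W=0
Move 3: B@(1,2) -> caps B=0 W=0
Move 4: W@(0,0) -> caps B=0 W=0
Move 5: B@(2,1) -> caps B=0 W=0
Move 6: W@(2,0) -> caps B=0 W=0
Move 7: B@(0,1) -> caps B=0 W=0
Move 8: W@(3,2) -> caps B=0 W=0
Move 9: B@(1,0) -> caps B=1 W=0
Move 10: W@(2,2) -> caps B=1 W=0
Move 11: B@(3,3) -> caps B=1 W=0
Move 12: W@(0,2) -> caps B=1 W=0

Answer: 1 0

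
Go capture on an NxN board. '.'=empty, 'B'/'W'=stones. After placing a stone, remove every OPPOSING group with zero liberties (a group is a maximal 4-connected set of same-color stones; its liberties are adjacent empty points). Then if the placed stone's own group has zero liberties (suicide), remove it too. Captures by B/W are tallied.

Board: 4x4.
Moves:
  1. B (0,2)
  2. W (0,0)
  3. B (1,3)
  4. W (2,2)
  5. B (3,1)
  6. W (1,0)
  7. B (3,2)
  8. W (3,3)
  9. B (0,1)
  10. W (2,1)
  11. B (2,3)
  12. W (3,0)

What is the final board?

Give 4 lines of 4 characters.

Move 1: B@(0,2) -> caps B=0 W=0
Move 2: W@(0,0) -> caps B=0 W=0
Move 3: B@(1,3) -> caps B=0 W=0
Move 4: W@(2,2) -> caps B=0 W=0
Move 5: B@(3,1) -> caps B=0 W=0
Move 6: W@(1,0) -> caps B=0 W=0
Move 7: B@(3,2) -> caps B=0 W=0
Move 8: W@(3,3) -> caps B=0 W=0
Move 9: B@(0,1) -> caps B=0 W=0
Move 10: W@(2,1) -> caps B=0 W=0
Move 11: B@(2,3) -> caps B=1 W=0
Move 12: W@(3,0) -> caps B=1 W=0

Answer: WBB.
W..B
.WWB
WBB.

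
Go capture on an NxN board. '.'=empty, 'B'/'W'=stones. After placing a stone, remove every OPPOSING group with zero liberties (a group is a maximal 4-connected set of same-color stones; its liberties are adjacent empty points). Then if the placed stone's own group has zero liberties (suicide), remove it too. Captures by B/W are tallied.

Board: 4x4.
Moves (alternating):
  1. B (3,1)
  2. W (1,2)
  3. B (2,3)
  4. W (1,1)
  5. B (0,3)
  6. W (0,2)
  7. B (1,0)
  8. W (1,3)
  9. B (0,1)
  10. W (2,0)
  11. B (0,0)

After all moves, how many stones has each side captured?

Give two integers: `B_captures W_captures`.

Move 1: B@(3,1) -> caps B=0 W=0
Move 2: W@(1,2) -> caps B=0 W=0
Move 3: B@(2,3) -> caps B=0 W=0
Move 4: W@(1,1) -> caps B=0 W=0
Move 5: B@(0,3) -> caps B=0 W=0
Move 6: W@(0,2) -> caps B=0 W=0
Move 7: B@(1,0) -> caps B=0 W=0
Move 8: W@(1,3) -> caps B=0 W=1
Move 9: B@(0,1) -> caps B=0 W=1
Move 10: W@(2,0) -> caps B=0 W=1
Move 11: B@(0,0) -> caps B=0 W=1

Answer: 0 1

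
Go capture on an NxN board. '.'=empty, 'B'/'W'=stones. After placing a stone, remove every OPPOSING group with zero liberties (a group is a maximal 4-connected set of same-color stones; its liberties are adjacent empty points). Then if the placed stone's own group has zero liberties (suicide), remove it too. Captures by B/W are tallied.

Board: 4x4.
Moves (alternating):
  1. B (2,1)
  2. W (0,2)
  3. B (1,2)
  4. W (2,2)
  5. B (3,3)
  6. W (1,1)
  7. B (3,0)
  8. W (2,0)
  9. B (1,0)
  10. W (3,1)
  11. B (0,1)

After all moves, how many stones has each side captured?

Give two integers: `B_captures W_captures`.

Move 1: B@(2,1) -> caps B=0 W=0
Move 2: W@(0,2) -> caps B=0 W=0
Move 3: B@(1,2) -> caps B=0 W=0
Move 4: W@(2,2) -> caps B=0 W=0
Move 5: B@(3,3) -> caps B=0 W=0
Move 6: W@(1,1) -> caps B=0 W=0
Move 7: B@(3,0) -> caps B=0 W=0
Move 8: W@(2,0) -> caps B=0 W=0
Move 9: B@(1,0) -> caps B=1 W=0
Move 10: W@(3,1) -> caps B=1 W=0
Move 11: B@(0,1) -> caps B=2 W=0

Answer: 2 0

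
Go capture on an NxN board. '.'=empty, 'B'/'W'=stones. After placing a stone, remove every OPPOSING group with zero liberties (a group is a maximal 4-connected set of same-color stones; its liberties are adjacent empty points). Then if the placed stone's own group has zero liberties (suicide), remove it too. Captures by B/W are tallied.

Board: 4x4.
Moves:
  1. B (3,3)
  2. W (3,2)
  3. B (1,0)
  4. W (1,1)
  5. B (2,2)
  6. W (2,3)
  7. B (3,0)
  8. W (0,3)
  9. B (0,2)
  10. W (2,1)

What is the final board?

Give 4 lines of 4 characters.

Move 1: B@(3,3) -> caps B=0 W=0
Move 2: W@(3,2) -> caps B=0 W=0
Move 3: B@(1,0) -> caps B=0 W=0
Move 4: W@(1,1) -> caps B=0 W=0
Move 5: B@(2,2) -> caps B=0 W=0
Move 6: W@(2,3) -> caps B=0 W=1
Move 7: B@(3,0) -> caps B=0 W=1
Move 8: W@(0,3) -> caps B=0 W=1
Move 9: B@(0,2) -> caps B=0 W=1
Move 10: W@(2,1) -> caps B=0 W=1

Answer: ..BW
BW..
.WBW
B.W.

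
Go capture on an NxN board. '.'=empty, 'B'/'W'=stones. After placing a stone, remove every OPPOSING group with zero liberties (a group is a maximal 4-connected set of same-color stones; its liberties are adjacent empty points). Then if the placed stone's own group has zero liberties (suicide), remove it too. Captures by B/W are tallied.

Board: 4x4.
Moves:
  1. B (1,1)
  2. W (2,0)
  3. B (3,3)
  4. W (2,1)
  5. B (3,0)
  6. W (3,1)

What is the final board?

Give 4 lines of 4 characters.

Move 1: B@(1,1) -> caps B=0 W=0
Move 2: W@(2,0) -> caps B=0 W=0
Move 3: B@(3,3) -> caps B=0 W=0
Move 4: W@(2,1) -> caps B=0 W=0
Move 5: B@(3,0) -> caps B=0 W=0
Move 6: W@(3,1) -> caps B=0 W=1

Answer: ....
.B..
WW..
.W.B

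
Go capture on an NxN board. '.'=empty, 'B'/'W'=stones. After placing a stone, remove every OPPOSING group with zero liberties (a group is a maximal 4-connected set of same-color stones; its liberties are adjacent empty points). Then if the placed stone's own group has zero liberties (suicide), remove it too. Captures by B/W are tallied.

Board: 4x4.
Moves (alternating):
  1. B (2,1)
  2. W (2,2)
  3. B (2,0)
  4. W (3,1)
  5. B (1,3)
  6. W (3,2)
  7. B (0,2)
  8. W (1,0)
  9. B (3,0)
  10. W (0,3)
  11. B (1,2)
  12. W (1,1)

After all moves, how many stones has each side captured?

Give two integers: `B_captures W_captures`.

Move 1: B@(2,1) -> caps B=0 W=0
Move 2: W@(2,2) -> caps B=0 W=0
Move 3: B@(2,0) -> caps B=0 W=0
Move 4: W@(3,1) -> caps B=0 W=0
Move 5: B@(1,3) -> caps B=0 W=0
Move 6: W@(3,2) -> caps B=0 W=0
Move 7: B@(0,2) -> caps B=0 W=0
Move 8: W@(1,0) -> caps B=0 W=0
Move 9: B@(3,0) -> caps B=0 W=0
Move 10: W@(0,3) -> caps B=0 W=0
Move 11: B@(1,2) -> caps B=0 W=0
Move 12: W@(1,1) -> caps B=0 W=3

Answer: 0 3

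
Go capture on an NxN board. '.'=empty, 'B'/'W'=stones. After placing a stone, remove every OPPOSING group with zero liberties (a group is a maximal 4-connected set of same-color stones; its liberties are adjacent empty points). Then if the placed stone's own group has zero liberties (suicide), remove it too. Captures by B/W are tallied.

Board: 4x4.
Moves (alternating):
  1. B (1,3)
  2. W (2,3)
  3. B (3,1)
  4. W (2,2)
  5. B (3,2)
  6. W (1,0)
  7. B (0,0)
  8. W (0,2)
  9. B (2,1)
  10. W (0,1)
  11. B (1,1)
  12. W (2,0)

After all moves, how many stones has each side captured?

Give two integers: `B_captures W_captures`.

Answer: 0 1

Derivation:
Move 1: B@(1,3) -> caps B=0 W=0
Move 2: W@(2,3) -> caps B=0 W=0
Move 3: B@(3,1) -> caps B=0 W=0
Move 4: W@(2,2) -> caps B=0 W=0
Move 5: B@(3,2) -> caps B=0 W=0
Move 6: W@(1,0) -> caps B=0 W=0
Move 7: B@(0,0) -> caps B=0 W=0
Move 8: W@(0,2) -> caps B=0 W=0
Move 9: B@(2,1) -> caps B=0 W=0
Move 10: W@(0,1) -> caps B=0 W=1
Move 11: B@(1,1) -> caps B=0 W=1
Move 12: W@(2,0) -> caps B=0 W=1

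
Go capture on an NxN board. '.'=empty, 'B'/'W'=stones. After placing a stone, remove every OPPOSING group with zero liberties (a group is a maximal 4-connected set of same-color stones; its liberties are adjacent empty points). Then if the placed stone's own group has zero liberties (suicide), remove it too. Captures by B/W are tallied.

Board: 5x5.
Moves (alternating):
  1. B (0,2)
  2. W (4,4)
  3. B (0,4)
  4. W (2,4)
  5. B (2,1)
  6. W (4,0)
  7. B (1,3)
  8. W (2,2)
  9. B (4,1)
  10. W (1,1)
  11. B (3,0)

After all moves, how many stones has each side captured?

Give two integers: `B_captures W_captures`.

Move 1: B@(0,2) -> caps B=0 W=0
Move 2: W@(4,4) -> caps B=0 W=0
Move 3: B@(0,4) -> caps B=0 W=0
Move 4: W@(2,4) -> caps B=0 W=0
Move 5: B@(2,1) -> caps B=0 W=0
Move 6: W@(4,0) -> caps B=0 W=0
Move 7: B@(1,3) -> caps B=0 W=0
Move 8: W@(2,2) -> caps B=0 W=0
Move 9: B@(4,1) -> caps B=0 W=0
Move 10: W@(1,1) -> caps B=0 W=0
Move 11: B@(3,0) -> caps B=1 W=0

Answer: 1 0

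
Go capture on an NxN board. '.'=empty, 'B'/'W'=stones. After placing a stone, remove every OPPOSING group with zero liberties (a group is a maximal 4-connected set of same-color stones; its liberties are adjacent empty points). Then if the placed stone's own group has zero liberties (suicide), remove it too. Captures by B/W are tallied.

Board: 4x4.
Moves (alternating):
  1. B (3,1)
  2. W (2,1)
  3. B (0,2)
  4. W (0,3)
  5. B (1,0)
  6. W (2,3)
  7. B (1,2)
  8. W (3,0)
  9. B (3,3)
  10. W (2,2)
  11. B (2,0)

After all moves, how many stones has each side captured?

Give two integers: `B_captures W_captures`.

Answer: 1 0

Derivation:
Move 1: B@(3,1) -> caps B=0 W=0
Move 2: W@(2,1) -> caps B=0 W=0
Move 3: B@(0,2) -> caps B=0 W=0
Move 4: W@(0,3) -> caps B=0 W=0
Move 5: B@(1,0) -> caps B=0 W=0
Move 6: W@(2,3) -> caps B=0 W=0
Move 7: B@(1,2) -> caps B=0 W=0
Move 8: W@(3,0) -> caps B=0 W=0
Move 9: B@(3,3) -> caps B=0 W=0
Move 10: W@(2,2) -> caps B=0 W=0
Move 11: B@(2,0) -> caps B=1 W=0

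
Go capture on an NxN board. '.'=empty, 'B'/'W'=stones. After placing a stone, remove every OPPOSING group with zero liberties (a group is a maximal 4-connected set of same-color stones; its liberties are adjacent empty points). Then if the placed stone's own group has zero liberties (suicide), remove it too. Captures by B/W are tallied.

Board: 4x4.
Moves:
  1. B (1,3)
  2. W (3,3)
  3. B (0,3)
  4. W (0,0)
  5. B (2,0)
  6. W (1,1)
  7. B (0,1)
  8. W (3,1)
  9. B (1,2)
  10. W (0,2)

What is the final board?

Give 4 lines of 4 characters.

Move 1: B@(1,3) -> caps B=0 W=0
Move 2: W@(3,3) -> caps B=0 W=0
Move 3: B@(0,3) -> caps B=0 W=0
Move 4: W@(0,0) -> caps B=0 W=0
Move 5: B@(2,0) -> caps B=0 W=0
Move 6: W@(1,1) -> caps B=0 W=0
Move 7: B@(0,1) -> caps B=0 W=0
Move 8: W@(3,1) -> caps B=0 W=0
Move 9: B@(1,2) -> caps B=0 W=0
Move 10: W@(0,2) -> caps B=0 W=1

Answer: W.WB
.WBB
B...
.W.W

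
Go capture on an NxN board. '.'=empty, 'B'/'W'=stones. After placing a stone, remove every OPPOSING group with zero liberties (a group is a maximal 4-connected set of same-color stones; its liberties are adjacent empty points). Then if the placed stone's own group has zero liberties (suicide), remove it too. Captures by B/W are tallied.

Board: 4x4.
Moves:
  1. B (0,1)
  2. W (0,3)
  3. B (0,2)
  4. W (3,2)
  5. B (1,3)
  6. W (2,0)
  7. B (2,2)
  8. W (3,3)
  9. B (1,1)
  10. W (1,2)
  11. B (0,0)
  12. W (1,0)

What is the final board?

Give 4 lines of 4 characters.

Move 1: B@(0,1) -> caps B=0 W=0
Move 2: W@(0,3) -> caps B=0 W=0
Move 3: B@(0,2) -> caps B=0 W=0
Move 4: W@(3,2) -> caps B=0 W=0
Move 5: B@(1,3) -> caps B=1 W=0
Move 6: W@(2,0) -> caps B=1 W=0
Move 7: B@(2,2) -> caps B=1 W=0
Move 8: W@(3,3) -> caps B=1 W=0
Move 9: B@(1,1) -> caps B=1 W=0
Move 10: W@(1,2) -> caps B=1 W=0
Move 11: B@(0,0) -> caps B=1 W=0
Move 12: W@(1,0) -> caps B=1 W=0

Answer: BBB.
WB.B
W.B.
..WW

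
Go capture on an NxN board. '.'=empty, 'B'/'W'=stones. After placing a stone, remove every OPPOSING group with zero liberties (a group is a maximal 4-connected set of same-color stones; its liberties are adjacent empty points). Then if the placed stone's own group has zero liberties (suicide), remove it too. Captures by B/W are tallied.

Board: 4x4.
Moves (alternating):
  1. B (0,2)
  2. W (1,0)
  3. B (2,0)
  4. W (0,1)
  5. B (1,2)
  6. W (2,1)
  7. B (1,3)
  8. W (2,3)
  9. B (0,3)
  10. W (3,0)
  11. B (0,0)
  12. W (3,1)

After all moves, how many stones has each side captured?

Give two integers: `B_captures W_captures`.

Answer: 0 1

Derivation:
Move 1: B@(0,2) -> caps B=0 W=0
Move 2: W@(1,0) -> caps B=0 W=0
Move 3: B@(2,0) -> caps B=0 W=0
Move 4: W@(0,1) -> caps B=0 W=0
Move 5: B@(1,2) -> caps B=0 W=0
Move 6: W@(2,1) -> caps B=0 W=0
Move 7: B@(1,3) -> caps B=0 W=0
Move 8: W@(2,3) -> caps B=0 W=0
Move 9: B@(0,3) -> caps B=0 W=0
Move 10: W@(3,0) -> caps B=0 W=1
Move 11: B@(0,0) -> caps B=0 W=1
Move 12: W@(3,1) -> caps B=0 W=1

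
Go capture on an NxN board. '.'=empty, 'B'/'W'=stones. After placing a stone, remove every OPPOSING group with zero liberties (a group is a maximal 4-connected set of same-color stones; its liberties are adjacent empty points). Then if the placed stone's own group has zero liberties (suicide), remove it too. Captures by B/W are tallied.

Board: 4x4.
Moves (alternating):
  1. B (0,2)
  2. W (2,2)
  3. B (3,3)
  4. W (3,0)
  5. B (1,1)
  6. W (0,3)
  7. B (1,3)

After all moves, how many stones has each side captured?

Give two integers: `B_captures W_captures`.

Move 1: B@(0,2) -> caps B=0 W=0
Move 2: W@(2,2) -> caps B=0 W=0
Move 3: B@(3,3) -> caps B=0 W=0
Move 4: W@(3,0) -> caps B=0 W=0
Move 5: B@(1,1) -> caps B=0 W=0
Move 6: W@(0,3) -> caps B=0 W=0
Move 7: B@(1,3) -> caps B=1 W=0

Answer: 1 0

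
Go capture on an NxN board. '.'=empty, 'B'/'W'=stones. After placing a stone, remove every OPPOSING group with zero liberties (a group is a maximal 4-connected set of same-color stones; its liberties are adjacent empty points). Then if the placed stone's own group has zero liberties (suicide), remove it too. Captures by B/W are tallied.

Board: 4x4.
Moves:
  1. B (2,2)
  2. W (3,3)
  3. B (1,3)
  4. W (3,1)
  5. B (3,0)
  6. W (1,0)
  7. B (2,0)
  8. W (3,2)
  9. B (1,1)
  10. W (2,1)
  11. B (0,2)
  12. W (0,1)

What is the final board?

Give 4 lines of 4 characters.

Move 1: B@(2,2) -> caps B=0 W=0
Move 2: W@(3,3) -> caps B=0 W=0
Move 3: B@(1,3) -> caps B=0 W=0
Move 4: W@(3,1) -> caps B=0 W=0
Move 5: B@(3,0) -> caps B=0 W=0
Move 6: W@(1,0) -> caps B=0 W=0
Move 7: B@(2,0) -> caps B=0 W=0
Move 8: W@(3,2) -> caps B=0 W=0
Move 9: B@(1,1) -> caps B=0 W=0
Move 10: W@(2,1) -> caps B=0 W=2
Move 11: B@(0,2) -> caps B=0 W=2
Move 12: W@(0,1) -> caps B=0 W=2

Answer: .WB.
WB.B
.WB.
.WWW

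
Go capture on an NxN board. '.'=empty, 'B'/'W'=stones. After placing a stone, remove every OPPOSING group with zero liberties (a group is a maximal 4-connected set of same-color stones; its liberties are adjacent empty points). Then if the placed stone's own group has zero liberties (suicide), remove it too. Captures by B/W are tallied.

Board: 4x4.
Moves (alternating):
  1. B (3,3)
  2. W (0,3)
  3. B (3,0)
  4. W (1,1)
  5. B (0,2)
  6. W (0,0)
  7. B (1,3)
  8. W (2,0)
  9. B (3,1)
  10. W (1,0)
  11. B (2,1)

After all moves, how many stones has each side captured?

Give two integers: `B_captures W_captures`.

Move 1: B@(3,3) -> caps B=0 W=0
Move 2: W@(0,3) -> caps B=0 W=0
Move 3: B@(3,0) -> caps B=0 W=0
Move 4: W@(1,1) -> caps B=0 W=0
Move 5: B@(0,2) -> caps B=0 W=0
Move 6: W@(0,0) -> caps B=0 W=0
Move 7: B@(1,3) -> caps B=1 W=0
Move 8: W@(2,0) -> caps B=1 W=0
Move 9: B@(3,1) -> caps B=1 W=0
Move 10: W@(1,0) -> caps B=1 W=0
Move 11: B@(2,1) -> caps B=1 W=0

Answer: 1 0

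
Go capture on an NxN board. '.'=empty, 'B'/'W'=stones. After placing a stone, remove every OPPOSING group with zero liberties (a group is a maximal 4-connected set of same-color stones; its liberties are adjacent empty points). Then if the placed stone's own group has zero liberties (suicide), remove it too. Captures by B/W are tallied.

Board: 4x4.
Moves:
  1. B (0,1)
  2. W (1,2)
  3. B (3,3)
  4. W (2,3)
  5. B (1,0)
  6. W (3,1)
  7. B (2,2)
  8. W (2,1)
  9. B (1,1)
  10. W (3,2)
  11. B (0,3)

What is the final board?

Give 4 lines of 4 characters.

Answer: .B.B
BBW.
.W.W
.WW.

Derivation:
Move 1: B@(0,1) -> caps B=0 W=0
Move 2: W@(1,2) -> caps B=0 W=0
Move 3: B@(3,3) -> caps B=0 W=0
Move 4: W@(2,3) -> caps B=0 W=0
Move 5: B@(1,0) -> caps B=0 W=0
Move 6: W@(3,1) -> caps B=0 W=0
Move 7: B@(2,2) -> caps B=0 W=0
Move 8: W@(2,1) -> caps B=0 W=0
Move 9: B@(1,1) -> caps B=0 W=0
Move 10: W@(3,2) -> caps B=0 W=2
Move 11: B@(0,3) -> caps B=0 W=2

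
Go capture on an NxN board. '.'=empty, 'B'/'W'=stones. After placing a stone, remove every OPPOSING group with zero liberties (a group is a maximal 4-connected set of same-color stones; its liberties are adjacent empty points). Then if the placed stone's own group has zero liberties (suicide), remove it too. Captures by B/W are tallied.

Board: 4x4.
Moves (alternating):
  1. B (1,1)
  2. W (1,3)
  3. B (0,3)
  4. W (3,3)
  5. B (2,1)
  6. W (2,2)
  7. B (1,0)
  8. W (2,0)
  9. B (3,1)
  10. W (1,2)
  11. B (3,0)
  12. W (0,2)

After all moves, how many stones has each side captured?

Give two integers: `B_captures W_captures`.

Move 1: B@(1,1) -> caps B=0 W=0
Move 2: W@(1,3) -> caps B=0 W=0
Move 3: B@(0,3) -> caps B=0 W=0
Move 4: W@(3,3) -> caps B=0 W=0
Move 5: B@(2,1) -> caps B=0 W=0
Move 6: W@(2,2) -> caps B=0 W=0
Move 7: B@(1,0) -> caps B=0 W=0
Move 8: W@(2,0) -> caps B=0 W=0
Move 9: B@(3,1) -> caps B=0 W=0
Move 10: W@(1,2) -> caps B=0 W=0
Move 11: B@(3,0) -> caps B=1 W=0
Move 12: W@(0,2) -> caps B=1 W=1

Answer: 1 1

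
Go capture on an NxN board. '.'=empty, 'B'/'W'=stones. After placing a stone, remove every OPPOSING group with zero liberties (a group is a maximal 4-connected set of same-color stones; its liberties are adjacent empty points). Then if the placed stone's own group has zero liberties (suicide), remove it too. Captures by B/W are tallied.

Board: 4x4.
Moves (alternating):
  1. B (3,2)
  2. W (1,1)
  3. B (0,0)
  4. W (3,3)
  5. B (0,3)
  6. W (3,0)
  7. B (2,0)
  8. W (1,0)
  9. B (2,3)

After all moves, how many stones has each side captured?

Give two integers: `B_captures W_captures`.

Move 1: B@(3,2) -> caps B=0 W=0
Move 2: W@(1,1) -> caps B=0 W=0
Move 3: B@(0,0) -> caps B=0 W=0
Move 4: W@(3,3) -> caps B=0 W=0
Move 5: B@(0,3) -> caps B=0 W=0
Move 6: W@(3,0) -> caps B=0 W=0
Move 7: B@(2,0) -> caps B=0 W=0
Move 8: W@(1,0) -> caps B=0 W=0
Move 9: B@(2,3) -> caps B=1 W=0

Answer: 1 0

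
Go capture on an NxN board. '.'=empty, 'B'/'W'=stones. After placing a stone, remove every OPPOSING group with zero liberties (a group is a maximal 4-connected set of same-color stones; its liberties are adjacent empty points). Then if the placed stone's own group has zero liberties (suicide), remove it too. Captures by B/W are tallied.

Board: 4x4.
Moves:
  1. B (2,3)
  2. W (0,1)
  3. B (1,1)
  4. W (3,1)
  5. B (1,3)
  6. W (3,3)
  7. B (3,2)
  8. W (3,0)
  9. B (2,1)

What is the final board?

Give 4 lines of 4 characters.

Move 1: B@(2,3) -> caps B=0 W=0
Move 2: W@(0,1) -> caps B=0 W=0
Move 3: B@(1,1) -> caps B=0 W=0
Move 4: W@(3,1) -> caps B=0 W=0
Move 5: B@(1,3) -> caps B=0 W=0
Move 6: W@(3,3) -> caps B=0 W=0
Move 7: B@(3,2) -> caps B=1 W=0
Move 8: W@(3,0) -> caps B=1 W=0
Move 9: B@(2,1) -> caps B=1 W=0

Answer: .W..
.B.B
.B.B
WWB.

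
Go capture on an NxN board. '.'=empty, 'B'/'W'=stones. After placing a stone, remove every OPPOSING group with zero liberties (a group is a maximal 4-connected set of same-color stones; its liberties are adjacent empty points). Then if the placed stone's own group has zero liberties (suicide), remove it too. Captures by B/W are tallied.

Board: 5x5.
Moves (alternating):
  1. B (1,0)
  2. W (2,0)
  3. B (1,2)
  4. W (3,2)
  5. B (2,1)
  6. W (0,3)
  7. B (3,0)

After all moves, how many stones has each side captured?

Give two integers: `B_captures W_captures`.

Answer: 1 0

Derivation:
Move 1: B@(1,0) -> caps B=0 W=0
Move 2: W@(2,0) -> caps B=0 W=0
Move 3: B@(1,2) -> caps B=0 W=0
Move 4: W@(3,2) -> caps B=0 W=0
Move 5: B@(2,1) -> caps B=0 W=0
Move 6: W@(0,3) -> caps B=0 W=0
Move 7: B@(3,0) -> caps B=1 W=0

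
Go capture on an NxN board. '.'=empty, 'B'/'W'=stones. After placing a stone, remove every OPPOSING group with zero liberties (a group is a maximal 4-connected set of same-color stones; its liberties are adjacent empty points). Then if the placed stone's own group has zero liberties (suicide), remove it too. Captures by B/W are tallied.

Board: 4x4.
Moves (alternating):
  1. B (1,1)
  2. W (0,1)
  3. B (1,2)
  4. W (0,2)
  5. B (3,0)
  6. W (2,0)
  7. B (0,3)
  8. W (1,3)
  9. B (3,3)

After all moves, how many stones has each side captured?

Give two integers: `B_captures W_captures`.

Answer: 0 1

Derivation:
Move 1: B@(1,1) -> caps B=0 W=0
Move 2: W@(0,1) -> caps B=0 W=0
Move 3: B@(1,2) -> caps B=0 W=0
Move 4: W@(0,2) -> caps B=0 W=0
Move 5: B@(3,0) -> caps B=0 W=0
Move 6: W@(2,0) -> caps B=0 W=0
Move 7: B@(0,3) -> caps B=0 W=0
Move 8: W@(1,3) -> caps B=0 W=1
Move 9: B@(3,3) -> caps B=0 W=1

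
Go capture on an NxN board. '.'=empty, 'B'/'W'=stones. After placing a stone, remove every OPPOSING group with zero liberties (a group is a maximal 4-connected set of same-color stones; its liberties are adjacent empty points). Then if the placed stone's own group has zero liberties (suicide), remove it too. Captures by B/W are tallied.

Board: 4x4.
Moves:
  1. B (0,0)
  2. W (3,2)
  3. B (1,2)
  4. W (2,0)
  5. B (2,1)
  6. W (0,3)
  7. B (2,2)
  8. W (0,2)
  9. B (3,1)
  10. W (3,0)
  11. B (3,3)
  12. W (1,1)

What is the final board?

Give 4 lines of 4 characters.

Answer: B.WW
.WB.
WBB.
WB.B

Derivation:
Move 1: B@(0,0) -> caps B=0 W=0
Move 2: W@(3,2) -> caps B=0 W=0
Move 3: B@(1,2) -> caps B=0 W=0
Move 4: W@(2,0) -> caps B=0 W=0
Move 5: B@(2,1) -> caps B=0 W=0
Move 6: W@(0,3) -> caps B=0 W=0
Move 7: B@(2,2) -> caps B=0 W=0
Move 8: W@(0,2) -> caps B=0 W=0
Move 9: B@(3,1) -> caps B=0 W=0
Move 10: W@(3,0) -> caps B=0 W=0
Move 11: B@(3,3) -> caps B=1 W=0
Move 12: W@(1,1) -> caps B=1 W=0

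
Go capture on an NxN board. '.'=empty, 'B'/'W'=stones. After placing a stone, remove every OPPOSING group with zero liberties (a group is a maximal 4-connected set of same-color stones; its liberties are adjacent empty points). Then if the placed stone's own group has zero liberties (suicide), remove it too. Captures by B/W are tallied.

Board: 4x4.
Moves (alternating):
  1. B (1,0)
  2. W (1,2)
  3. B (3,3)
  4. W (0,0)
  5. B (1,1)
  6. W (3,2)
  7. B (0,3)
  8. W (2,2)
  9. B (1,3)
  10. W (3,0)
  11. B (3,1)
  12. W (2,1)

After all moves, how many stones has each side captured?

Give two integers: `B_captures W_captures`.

Answer: 0 1

Derivation:
Move 1: B@(1,0) -> caps B=0 W=0
Move 2: W@(1,2) -> caps B=0 W=0
Move 3: B@(3,3) -> caps B=0 W=0
Move 4: W@(0,0) -> caps B=0 W=0
Move 5: B@(1,1) -> caps B=0 W=0
Move 6: W@(3,2) -> caps B=0 W=0
Move 7: B@(0,3) -> caps B=0 W=0
Move 8: W@(2,2) -> caps B=0 W=0
Move 9: B@(1,3) -> caps B=0 W=0
Move 10: W@(3,0) -> caps B=0 W=0
Move 11: B@(3,1) -> caps B=0 W=0
Move 12: W@(2,1) -> caps B=0 W=1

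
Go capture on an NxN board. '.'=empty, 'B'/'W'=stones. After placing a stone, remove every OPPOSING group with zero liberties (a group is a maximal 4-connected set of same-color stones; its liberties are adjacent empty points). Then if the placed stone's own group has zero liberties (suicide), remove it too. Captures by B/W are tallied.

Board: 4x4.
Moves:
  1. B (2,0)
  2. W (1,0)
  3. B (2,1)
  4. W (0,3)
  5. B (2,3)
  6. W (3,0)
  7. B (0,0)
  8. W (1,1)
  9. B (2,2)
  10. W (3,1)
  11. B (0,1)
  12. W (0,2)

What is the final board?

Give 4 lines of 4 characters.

Answer: ..WW
WW..
BBBB
WW..

Derivation:
Move 1: B@(2,0) -> caps B=0 W=0
Move 2: W@(1,0) -> caps B=0 W=0
Move 3: B@(2,1) -> caps B=0 W=0
Move 4: W@(0,3) -> caps B=0 W=0
Move 5: B@(2,3) -> caps B=0 W=0
Move 6: W@(3,0) -> caps B=0 W=0
Move 7: B@(0,0) -> caps B=0 W=0
Move 8: W@(1,1) -> caps B=0 W=0
Move 9: B@(2,2) -> caps B=0 W=0
Move 10: W@(3,1) -> caps B=0 W=0
Move 11: B@(0,1) -> caps B=0 W=0
Move 12: W@(0,2) -> caps B=0 W=2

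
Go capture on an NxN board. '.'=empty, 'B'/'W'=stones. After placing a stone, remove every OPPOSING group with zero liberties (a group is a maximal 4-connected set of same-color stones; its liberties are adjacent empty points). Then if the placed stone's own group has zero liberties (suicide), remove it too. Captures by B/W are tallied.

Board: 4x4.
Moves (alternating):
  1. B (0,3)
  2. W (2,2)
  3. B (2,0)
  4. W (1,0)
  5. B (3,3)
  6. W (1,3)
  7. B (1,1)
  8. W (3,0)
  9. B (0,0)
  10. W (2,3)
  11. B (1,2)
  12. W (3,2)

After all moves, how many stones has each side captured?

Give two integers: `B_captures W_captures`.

Move 1: B@(0,3) -> caps B=0 W=0
Move 2: W@(2,2) -> caps B=0 W=0
Move 3: B@(2,0) -> caps B=0 W=0
Move 4: W@(1,0) -> caps B=0 W=0
Move 5: B@(3,3) -> caps B=0 W=0
Move 6: W@(1,3) -> caps B=0 W=0
Move 7: B@(1,1) -> caps B=0 W=0
Move 8: W@(3,0) -> caps B=0 W=0
Move 9: B@(0,0) -> caps B=1 W=0
Move 10: W@(2,3) -> caps B=1 W=0
Move 11: B@(1,2) -> caps B=1 W=0
Move 12: W@(3,2) -> caps B=1 W=1

Answer: 1 1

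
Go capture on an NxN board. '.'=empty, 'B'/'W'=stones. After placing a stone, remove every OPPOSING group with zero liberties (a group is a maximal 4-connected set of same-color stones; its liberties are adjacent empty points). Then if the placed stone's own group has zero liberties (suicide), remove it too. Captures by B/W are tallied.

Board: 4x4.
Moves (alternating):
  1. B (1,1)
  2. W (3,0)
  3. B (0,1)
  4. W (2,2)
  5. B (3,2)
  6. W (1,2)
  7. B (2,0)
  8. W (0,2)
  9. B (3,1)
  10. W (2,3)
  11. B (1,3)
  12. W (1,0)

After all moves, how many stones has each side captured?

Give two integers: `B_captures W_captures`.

Answer: 1 0

Derivation:
Move 1: B@(1,1) -> caps B=0 W=0
Move 2: W@(3,0) -> caps B=0 W=0
Move 3: B@(0,1) -> caps B=0 W=0
Move 4: W@(2,2) -> caps B=0 W=0
Move 5: B@(3,2) -> caps B=0 W=0
Move 6: W@(1,2) -> caps B=0 W=0
Move 7: B@(2,0) -> caps B=0 W=0
Move 8: W@(0,2) -> caps B=0 W=0
Move 9: B@(3,1) -> caps B=1 W=0
Move 10: W@(2,3) -> caps B=1 W=0
Move 11: B@(1,3) -> caps B=1 W=0
Move 12: W@(1,0) -> caps B=1 W=0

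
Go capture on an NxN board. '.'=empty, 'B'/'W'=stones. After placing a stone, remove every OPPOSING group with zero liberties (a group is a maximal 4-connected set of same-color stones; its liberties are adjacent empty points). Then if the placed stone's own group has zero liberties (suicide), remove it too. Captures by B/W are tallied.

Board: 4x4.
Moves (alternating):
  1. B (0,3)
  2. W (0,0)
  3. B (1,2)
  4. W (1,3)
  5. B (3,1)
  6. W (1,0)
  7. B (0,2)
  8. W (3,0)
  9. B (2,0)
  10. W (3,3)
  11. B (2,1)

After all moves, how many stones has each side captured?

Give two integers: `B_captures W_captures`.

Answer: 1 0

Derivation:
Move 1: B@(0,3) -> caps B=0 W=0
Move 2: W@(0,0) -> caps B=0 W=0
Move 3: B@(1,2) -> caps B=0 W=0
Move 4: W@(1,3) -> caps B=0 W=0
Move 5: B@(3,1) -> caps B=0 W=0
Move 6: W@(1,0) -> caps B=0 W=0
Move 7: B@(0,2) -> caps B=0 W=0
Move 8: W@(3,0) -> caps B=0 W=0
Move 9: B@(2,0) -> caps B=1 W=0
Move 10: W@(3,3) -> caps B=1 W=0
Move 11: B@(2,1) -> caps B=1 W=0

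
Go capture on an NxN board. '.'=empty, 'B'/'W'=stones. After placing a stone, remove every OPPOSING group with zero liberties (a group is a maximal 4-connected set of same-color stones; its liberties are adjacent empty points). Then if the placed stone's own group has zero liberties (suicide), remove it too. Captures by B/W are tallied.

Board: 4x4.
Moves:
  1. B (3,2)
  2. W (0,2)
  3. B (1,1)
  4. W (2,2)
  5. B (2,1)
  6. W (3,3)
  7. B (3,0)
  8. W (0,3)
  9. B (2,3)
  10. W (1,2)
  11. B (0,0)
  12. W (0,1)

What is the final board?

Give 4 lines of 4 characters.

Answer: BWWW
.BW.
.BWB
B.B.

Derivation:
Move 1: B@(3,2) -> caps B=0 W=0
Move 2: W@(0,2) -> caps B=0 W=0
Move 3: B@(1,1) -> caps B=0 W=0
Move 4: W@(2,2) -> caps B=0 W=0
Move 5: B@(2,1) -> caps B=0 W=0
Move 6: W@(3,3) -> caps B=0 W=0
Move 7: B@(3,0) -> caps B=0 W=0
Move 8: W@(0,3) -> caps B=0 W=0
Move 9: B@(2,3) -> caps B=1 W=0
Move 10: W@(1,2) -> caps B=1 W=0
Move 11: B@(0,0) -> caps B=1 W=0
Move 12: W@(0,1) -> caps B=1 W=0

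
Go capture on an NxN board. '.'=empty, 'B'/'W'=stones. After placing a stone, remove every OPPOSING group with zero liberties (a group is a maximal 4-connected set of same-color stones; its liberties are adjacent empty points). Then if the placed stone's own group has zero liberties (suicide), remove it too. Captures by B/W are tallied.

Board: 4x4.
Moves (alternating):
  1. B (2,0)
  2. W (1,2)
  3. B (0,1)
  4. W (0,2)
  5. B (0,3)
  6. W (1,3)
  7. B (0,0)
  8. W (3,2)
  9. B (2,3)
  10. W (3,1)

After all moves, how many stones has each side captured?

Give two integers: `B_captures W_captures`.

Answer: 0 1

Derivation:
Move 1: B@(2,0) -> caps B=0 W=0
Move 2: W@(1,2) -> caps B=0 W=0
Move 3: B@(0,1) -> caps B=0 W=0
Move 4: W@(0,2) -> caps B=0 W=0
Move 5: B@(0,3) -> caps B=0 W=0
Move 6: W@(1,3) -> caps B=0 W=1
Move 7: B@(0,0) -> caps B=0 W=1
Move 8: W@(3,2) -> caps B=0 W=1
Move 9: B@(2,3) -> caps B=0 W=1
Move 10: W@(3,1) -> caps B=0 W=1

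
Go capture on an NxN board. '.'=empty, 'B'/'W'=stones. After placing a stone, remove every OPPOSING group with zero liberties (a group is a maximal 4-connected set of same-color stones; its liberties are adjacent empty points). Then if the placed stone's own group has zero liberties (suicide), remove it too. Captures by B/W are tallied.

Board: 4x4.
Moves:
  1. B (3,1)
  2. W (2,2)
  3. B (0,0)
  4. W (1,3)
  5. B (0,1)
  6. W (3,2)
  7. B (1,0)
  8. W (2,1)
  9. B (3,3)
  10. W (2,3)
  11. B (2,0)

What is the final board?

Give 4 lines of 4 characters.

Answer: BB..
B..W
BWWW
.BW.

Derivation:
Move 1: B@(3,1) -> caps B=0 W=0
Move 2: W@(2,2) -> caps B=0 W=0
Move 3: B@(0,0) -> caps B=0 W=0
Move 4: W@(1,3) -> caps B=0 W=0
Move 5: B@(0,1) -> caps B=0 W=0
Move 6: W@(3,2) -> caps B=0 W=0
Move 7: B@(1,0) -> caps B=0 W=0
Move 8: W@(2,1) -> caps B=0 W=0
Move 9: B@(3,3) -> caps B=0 W=0
Move 10: W@(2,3) -> caps B=0 W=1
Move 11: B@(2,0) -> caps B=0 W=1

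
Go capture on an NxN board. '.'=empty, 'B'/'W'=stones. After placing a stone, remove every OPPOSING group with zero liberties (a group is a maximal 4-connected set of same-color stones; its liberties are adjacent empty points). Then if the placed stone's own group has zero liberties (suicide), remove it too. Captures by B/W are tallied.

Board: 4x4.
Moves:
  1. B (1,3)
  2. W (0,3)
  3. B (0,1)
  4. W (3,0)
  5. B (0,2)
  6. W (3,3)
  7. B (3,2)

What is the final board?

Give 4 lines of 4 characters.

Answer: .BB.
...B
....
W.BW

Derivation:
Move 1: B@(1,3) -> caps B=0 W=0
Move 2: W@(0,3) -> caps B=0 W=0
Move 3: B@(0,1) -> caps B=0 W=0
Move 4: W@(3,0) -> caps B=0 W=0
Move 5: B@(0,2) -> caps B=1 W=0
Move 6: W@(3,3) -> caps B=1 W=0
Move 7: B@(3,2) -> caps B=1 W=0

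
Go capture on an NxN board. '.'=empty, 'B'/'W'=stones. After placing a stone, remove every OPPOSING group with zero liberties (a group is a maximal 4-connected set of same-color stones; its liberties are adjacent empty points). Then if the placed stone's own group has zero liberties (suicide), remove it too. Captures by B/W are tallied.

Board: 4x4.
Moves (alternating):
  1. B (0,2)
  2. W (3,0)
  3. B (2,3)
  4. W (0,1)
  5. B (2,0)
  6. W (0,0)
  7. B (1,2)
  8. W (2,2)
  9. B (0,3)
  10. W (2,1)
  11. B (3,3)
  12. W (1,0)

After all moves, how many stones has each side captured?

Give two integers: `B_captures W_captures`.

Answer: 0 1

Derivation:
Move 1: B@(0,2) -> caps B=0 W=0
Move 2: W@(3,0) -> caps B=0 W=0
Move 3: B@(2,3) -> caps B=0 W=0
Move 4: W@(0,1) -> caps B=0 W=0
Move 5: B@(2,0) -> caps B=0 W=0
Move 6: W@(0,0) -> caps B=0 W=0
Move 7: B@(1,2) -> caps B=0 W=0
Move 8: W@(2,2) -> caps B=0 W=0
Move 9: B@(0,3) -> caps B=0 W=0
Move 10: W@(2,1) -> caps B=0 W=0
Move 11: B@(3,3) -> caps B=0 W=0
Move 12: W@(1,0) -> caps B=0 W=1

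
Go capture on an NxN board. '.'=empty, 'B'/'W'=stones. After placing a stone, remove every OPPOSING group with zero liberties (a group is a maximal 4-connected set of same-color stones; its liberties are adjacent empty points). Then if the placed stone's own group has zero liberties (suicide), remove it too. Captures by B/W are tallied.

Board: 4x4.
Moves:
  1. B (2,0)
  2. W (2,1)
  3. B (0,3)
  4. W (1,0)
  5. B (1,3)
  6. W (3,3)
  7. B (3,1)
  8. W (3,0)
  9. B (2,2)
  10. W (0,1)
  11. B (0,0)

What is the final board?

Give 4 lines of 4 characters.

Move 1: B@(2,0) -> caps B=0 W=0
Move 2: W@(2,1) -> caps B=0 W=0
Move 3: B@(0,3) -> caps B=0 W=0
Move 4: W@(1,0) -> caps B=0 W=0
Move 5: B@(1,3) -> caps B=0 W=0
Move 6: W@(3,3) -> caps B=0 W=0
Move 7: B@(3,1) -> caps B=0 W=0
Move 8: W@(3,0) -> caps B=0 W=1
Move 9: B@(2,2) -> caps B=0 W=1
Move 10: W@(0,1) -> caps B=0 W=1
Move 11: B@(0,0) -> caps B=0 W=1

Answer: .W.B
W..B
.WB.
WB.W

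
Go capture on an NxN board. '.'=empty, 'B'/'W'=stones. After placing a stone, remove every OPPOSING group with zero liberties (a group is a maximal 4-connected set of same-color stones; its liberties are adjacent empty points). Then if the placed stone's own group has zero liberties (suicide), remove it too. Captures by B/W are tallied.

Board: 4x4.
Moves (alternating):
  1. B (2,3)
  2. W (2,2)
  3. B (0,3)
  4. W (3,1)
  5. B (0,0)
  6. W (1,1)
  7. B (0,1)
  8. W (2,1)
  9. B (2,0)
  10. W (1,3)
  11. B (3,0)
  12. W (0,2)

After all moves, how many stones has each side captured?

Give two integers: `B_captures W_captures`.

Move 1: B@(2,3) -> caps B=0 W=0
Move 2: W@(2,2) -> caps B=0 W=0
Move 3: B@(0,3) -> caps B=0 W=0
Move 4: W@(3,1) -> caps B=0 W=0
Move 5: B@(0,0) -> caps B=0 W=0
Move 6: W@(1,1) -> caps B=0 W=0
Move 7: B@(0,1) -> caps B=0 W=0
Move 8: W@(2,1) -> caps B=0 W=0
Move 9: B@(2,0) -> caps B=0 W=0
Move 10: W@(1,3) -> caps B=0 W=0
Move 11: B@(3,0) -> caps B=0 W=0
Move 12: W@(0,2) -> caps B=0 W=1

Answer: 0 1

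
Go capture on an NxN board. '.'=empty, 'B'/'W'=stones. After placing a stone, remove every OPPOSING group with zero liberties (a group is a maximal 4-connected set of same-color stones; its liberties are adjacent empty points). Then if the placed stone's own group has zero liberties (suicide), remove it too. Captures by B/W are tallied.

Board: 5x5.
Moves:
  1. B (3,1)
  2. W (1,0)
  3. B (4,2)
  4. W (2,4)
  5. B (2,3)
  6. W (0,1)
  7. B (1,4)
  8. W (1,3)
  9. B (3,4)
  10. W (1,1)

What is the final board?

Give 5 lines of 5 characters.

Move 1: B@(3,1) -> caps B=0 W=0
Move 2: W@(1,0) -> caps B=0 W=0
Move 3: B@(4,2) -> caps B=0 W=0
Move 4: W@(2,4) -> caps B=0 W=0
Move 5: B@(2,3) -> caps B=0 W=0
Move 6: W@(0,1) -> caps B=0 W=0
Move 7: B@(1,4) -> caps B=0 W=0
Move 8: W@(1,3) -> caps B=0 W=0
Move 9: B@(3,4) -> caps B=1 W=0
Move 10: W@(1,1) -> caps B=1 W=0

Answer: .W...
WW.WB
...B.
.B..B
..B..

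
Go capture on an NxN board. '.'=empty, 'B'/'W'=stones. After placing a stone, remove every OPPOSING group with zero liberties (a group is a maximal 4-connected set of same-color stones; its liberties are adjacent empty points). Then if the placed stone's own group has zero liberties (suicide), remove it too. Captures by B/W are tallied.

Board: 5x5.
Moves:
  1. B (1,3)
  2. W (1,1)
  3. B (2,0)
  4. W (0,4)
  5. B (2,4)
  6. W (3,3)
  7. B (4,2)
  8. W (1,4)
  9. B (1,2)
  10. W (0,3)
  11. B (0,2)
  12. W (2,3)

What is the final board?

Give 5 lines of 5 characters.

Move 1: B@(1,3) -> caps B=0 W=0
Move 2: W@(1,1) -> caps B=0 W=0
Move 3: B@(2,0) -> caps B=0 W=0
Move 4: W@(0,4) -> caps B=0 W=0
Move 5: B@(2,4) -> caps B=0 W=0
Move 6: W@(3,3) -> caps B=0 W=0
Move 7: B@(4,2) -> caps B=0 W=0
Move 8: W@(1,4) -> caps B=0 W=0
Move 9: B@(1,2) -> caps B=0 W=0
Move 10: W@(0,3) -> caps B=0 W=0
Move 11: B@(0,2) -> caps B=3 W=0
Move 12: W@(2,3) -> caps B=3 W=0

Answer: ..B..
.WBB.
B..WB
...W.
..B..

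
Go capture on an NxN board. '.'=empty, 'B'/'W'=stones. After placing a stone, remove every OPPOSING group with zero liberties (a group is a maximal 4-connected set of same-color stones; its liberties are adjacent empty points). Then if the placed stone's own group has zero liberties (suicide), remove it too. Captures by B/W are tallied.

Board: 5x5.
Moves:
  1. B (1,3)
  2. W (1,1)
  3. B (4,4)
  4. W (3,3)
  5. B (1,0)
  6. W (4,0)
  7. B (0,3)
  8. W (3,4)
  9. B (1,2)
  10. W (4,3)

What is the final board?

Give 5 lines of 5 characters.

Answer: ...B.
BWBB.
.....
...WW
W..W.

Derivation:
Move 1: B@(1,3) -> caps B=0 W=0
Move 2: W@(1,1) -> caps B=0 W=0
Move 3: B@(4,4) -> caps B=0 W=0
Move 4: W@(3,3) -> caps B=0 W=0
Move 5: B@(1,0) -> caps B=0 W=0
Move 6: W@(4,0) -> caps B=0 W=0
Move 7: B@(0,3) -> caps B=0 W=0
Move 8: W@(3,4) -> caps B=0 W=0
Move 9: B@(1,2) -> caps B=0 W=0
Move 10: W@(4,3) -> caps B=0 W=1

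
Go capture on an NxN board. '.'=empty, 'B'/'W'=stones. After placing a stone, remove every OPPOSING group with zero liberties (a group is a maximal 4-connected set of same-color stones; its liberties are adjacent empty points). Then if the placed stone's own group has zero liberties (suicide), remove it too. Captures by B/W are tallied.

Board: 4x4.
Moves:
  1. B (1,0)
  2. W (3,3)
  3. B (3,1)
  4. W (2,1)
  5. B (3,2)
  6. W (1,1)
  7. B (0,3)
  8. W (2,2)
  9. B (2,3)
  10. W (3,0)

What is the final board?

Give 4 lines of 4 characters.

Answer: ...B
BW..
.WWB
WBB.

Derivation:
Move 1: B@(1,0) -> caps B=0 W=0
Move 2: W@(3,3) -> caps B=0 W=0
Move 3: B@(3,1) -> caps B=0 W=0
Move 4: W@(2,1) -> caps B=0 W=0
Move 5: B@(3,2) -> caps B=0 W=0
Move 6: W@(1,1) -> caps B=0 W=0
Move 7: B@(0,3) -> caps B=0 W=0
Move 8: W@(2,2) -> caps B=0 W=0
Move 9: B@(2,3) -> caps B=1 W=0
Move 10: W@(3,0) -> caps B=1 W=0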